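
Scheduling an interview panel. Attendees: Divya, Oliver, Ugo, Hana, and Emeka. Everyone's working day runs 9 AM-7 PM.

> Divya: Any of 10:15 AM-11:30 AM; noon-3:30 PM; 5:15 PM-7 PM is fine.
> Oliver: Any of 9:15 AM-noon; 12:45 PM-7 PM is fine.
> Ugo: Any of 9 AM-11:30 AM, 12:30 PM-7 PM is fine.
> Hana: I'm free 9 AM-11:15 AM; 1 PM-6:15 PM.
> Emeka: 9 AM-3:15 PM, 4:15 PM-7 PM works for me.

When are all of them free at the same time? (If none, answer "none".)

Divya ∩ Oliver: 10:15-11:30, 12:45-15:30, 17:15-19:00.
Divya ∩ Oliver ∩ Ugo: 10:15-11:30, 12:45-15:30, 17:15-19:00.
Divya ∩ Oliver ∩ Ugo ∩ Hana: 10:15-11:15, 13:00-15:30, 17:15-18:15.
Divya ∩ Oliver ∩ Ugo ∩ Hana ∩ Emeka: 10:15-11:15, 13:00-15:15, 17:15-18:15.
Those are the intersection windows.

10:15-11:15, 13:00-15:15, 17:15-18:15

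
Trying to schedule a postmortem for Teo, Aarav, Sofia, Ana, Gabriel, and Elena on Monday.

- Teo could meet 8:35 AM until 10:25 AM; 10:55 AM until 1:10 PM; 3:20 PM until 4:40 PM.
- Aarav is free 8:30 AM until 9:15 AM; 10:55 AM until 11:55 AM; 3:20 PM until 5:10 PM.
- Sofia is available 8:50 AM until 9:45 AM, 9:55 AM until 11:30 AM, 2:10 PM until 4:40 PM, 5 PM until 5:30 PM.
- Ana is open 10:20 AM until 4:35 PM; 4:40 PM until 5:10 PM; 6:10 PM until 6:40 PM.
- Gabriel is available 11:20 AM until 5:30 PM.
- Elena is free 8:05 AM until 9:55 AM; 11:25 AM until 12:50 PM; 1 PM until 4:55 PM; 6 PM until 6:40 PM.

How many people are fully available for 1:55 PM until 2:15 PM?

3

Ana, Gabriel, and Elena can make the full 13:55-14:15 slot — that's 3.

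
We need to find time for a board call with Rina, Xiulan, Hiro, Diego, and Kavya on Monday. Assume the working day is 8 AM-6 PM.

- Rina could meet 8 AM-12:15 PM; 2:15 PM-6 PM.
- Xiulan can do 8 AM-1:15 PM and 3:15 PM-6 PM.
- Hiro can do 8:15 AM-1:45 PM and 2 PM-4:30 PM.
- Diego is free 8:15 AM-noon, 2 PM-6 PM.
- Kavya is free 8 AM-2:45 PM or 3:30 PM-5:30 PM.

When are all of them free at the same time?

Rina ∩ Xiulan: 08:00-12:15, 15:15-18:00.
Rina ∩ Xiulan ∩ Hiro: 08:15-12:15, 15:15-16:30.
Rina ∩ Xiulan ∩ Hiro ∩ Diego: 08:15-12:00, 15:15-16:30.
Rina ∩ Xiulan ∩ Hiro ∩ Diego ∩ Kavya: 08:15-12:00, 15:30-16:30.

08:15-12:00, 15:30-16:30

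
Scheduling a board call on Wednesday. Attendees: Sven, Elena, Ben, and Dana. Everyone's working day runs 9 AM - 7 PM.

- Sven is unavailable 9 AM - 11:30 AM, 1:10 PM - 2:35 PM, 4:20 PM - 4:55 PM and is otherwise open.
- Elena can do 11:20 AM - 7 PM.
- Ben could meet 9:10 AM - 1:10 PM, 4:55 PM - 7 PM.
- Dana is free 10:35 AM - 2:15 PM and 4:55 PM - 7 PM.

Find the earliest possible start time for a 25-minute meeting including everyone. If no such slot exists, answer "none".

Sven free: 11:30-13:10, 14:35-16:20, 16:55-19:00 (invert busy blocks within the working day).
Elena free: 11:20-19:00.
Ben free: 09:10-13:10, 16:55-19:00.
Dana free: 10:35-14:15, 16:55-19:00.
Sven ∩ Elena: 11:30-13:10, 14:35-16:20, 16:55-19:00.
Sven ∩ Elena ∩ Ben: 11:30-13:10, 16:55-19:00.
Sven ∩ Elena ∩ Ben ∩ Dana: 11:30-13:10, 16:55-19:00.
Those are the intersection windows.
The first common window of at least 25 minutes is 11:30-13:10, so the earliest start is 11:30.

11:30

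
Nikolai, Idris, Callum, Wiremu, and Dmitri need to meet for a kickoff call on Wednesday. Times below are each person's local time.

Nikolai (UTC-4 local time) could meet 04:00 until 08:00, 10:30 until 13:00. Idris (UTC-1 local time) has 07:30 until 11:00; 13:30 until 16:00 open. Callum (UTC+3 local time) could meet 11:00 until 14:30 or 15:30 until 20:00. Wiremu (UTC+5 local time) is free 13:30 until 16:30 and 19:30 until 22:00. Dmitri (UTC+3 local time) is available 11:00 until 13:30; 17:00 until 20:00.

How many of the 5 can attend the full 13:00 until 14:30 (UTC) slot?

Nikolai in UTC: 08:00-12:00, 14:30-17:00 (add 4h to convert from UTC-4).
Idris in UTC: 08:30-12:00, 14:30-17:00 (add 1h to convert from UTC-1).
Callum in UTC: 08:00-11:30, 12:30-17:00 (subtract 3h to convert from UTC+3).
Wiremu in UTC: 08:30-11:30, 14:30-17:00 (subtract 5h to convert from UTC+5).
Dmitri in UTC: 08:00-10:30, 14:00-17:00 (subtract 3h to convert from UTC+3).
Callum can make the full 13:00-14:30 slot — that's 1.

1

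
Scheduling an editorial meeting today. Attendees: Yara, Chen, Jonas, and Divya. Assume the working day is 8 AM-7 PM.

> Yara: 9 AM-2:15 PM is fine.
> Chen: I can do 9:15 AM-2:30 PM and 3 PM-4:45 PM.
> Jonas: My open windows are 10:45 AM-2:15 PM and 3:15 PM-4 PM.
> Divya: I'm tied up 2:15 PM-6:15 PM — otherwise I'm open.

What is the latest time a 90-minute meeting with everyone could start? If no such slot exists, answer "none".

Yara free: 09:00-14:15.
Chen free: 09:15-14:30, 15:00-16:45.
Jonas free: 10:45-14:15, 15:15-16:00.
Divya free: 08:00-14:15, 18:15-19:00 (invert busy blocks within the working day).
Yara ∩ Chen: 09:15-14:15.
Yara ∩ Chen ∩ Jonas: 10:45-14:15.
Yara ∩ Chen ∩ Jonas ∩ Divya: 10:45-14:15.
Those are the intersection windows.
The last common window of at least 90 minutes is 10:45-14:15; a 90-minute meeting can start as late as 12:45 and still end by 14:15.

12:45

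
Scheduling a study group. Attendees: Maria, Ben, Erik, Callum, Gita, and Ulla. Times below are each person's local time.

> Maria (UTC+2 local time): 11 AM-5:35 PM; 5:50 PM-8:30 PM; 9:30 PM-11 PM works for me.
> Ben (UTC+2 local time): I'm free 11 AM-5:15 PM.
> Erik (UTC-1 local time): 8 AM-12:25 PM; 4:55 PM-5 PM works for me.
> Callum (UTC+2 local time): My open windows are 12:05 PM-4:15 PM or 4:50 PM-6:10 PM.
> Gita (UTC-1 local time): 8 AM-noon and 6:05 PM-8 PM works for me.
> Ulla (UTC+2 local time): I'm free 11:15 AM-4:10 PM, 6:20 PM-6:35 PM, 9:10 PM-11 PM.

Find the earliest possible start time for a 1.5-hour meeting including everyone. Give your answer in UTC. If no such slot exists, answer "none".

Maria in UTC: 09:00-15:35, 15:50-18:30, 19:30-21:00 (subtract 2h to convert from UTC+2).
Ben in UTC: 09:00-15:15 (subtract 2h to convert from UTC+2).
Erik in UTC: 09:00-13:25, 17:55-18:00 (add 1h to convert from UTC-1).
Callum in UTC: 10:05-14:15, 14:50-16:10 (subtract 2h to convert from UTC+2).
Gita in UTC: 09:00-13:00, 19:05-21:00 (add 1h to convert from UTC-1).
Ulla in UTC: 09:15-14:10, 16:20-16:35, 19:10-21:00 (subtract 2h to convert from UTC+2).
Maria ∩ Ben: 09:00-15:15.
Maria ∩ Ben ∩ Erik: 09:00-13:25.
Maria ∩ Ben ∩ Erik ∩ Callum: 10:05-13:25.
Maria ∩ Ben ∩ Erik ∩ Callum ∩ Gita: 10:05-13:00.
Maria ∩ Ben ∩ Erik ∩ Callum ∩ Gita ∩ Ulla: 10:05-13:00.
Those are the intersection windows.
The first common window of at least 90 minutes is 10:05-13:00, so the earliest start is 10:05.

10:05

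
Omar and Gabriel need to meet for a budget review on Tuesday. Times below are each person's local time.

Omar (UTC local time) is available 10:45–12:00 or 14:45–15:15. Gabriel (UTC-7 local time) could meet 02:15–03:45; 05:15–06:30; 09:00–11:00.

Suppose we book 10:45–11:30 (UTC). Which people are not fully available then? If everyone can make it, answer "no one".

Omar in UTC: 10:45-12:00, 14:45-15:15.
Gabriel in UTC: 09:15-10:45, 12:15-13:30, 16:00-18:00 (add 7h to convert from UTC-7).
Omar: free for 10:45-11:30. Gabriel: not fully free for 10:45-11:30.

Gabriel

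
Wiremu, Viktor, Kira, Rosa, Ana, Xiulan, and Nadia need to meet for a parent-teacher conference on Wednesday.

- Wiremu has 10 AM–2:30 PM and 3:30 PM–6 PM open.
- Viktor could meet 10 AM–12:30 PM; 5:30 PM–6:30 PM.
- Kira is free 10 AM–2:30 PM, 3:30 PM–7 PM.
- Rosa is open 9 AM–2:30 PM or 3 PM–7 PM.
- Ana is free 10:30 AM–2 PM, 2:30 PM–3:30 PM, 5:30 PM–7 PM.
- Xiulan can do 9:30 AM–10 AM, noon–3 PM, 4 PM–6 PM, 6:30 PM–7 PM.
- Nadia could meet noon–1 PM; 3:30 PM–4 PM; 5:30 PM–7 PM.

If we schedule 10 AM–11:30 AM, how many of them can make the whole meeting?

4

Wiremu, Viktor, Kira, and Rosa can make the full 10:00-11:30 slot — that's 4.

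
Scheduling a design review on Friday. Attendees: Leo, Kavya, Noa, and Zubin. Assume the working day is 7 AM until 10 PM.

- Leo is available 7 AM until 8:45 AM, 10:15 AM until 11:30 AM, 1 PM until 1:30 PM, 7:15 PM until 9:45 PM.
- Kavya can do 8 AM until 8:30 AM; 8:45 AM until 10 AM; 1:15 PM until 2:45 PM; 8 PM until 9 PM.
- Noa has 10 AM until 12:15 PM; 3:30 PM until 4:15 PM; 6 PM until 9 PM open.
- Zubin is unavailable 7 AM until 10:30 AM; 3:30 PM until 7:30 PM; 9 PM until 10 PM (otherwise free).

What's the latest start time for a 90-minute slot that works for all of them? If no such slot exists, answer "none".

none

Leo free: 07:00-08:45, 10:15-11:30, 13:00-13:30, 19:15-21:45.
Kavya free: 08:00-08:30, 08:45-10:00, 13:15-14:45, 20:00-21:00.
Noa free: 10:00-12:15, 15:30-16:15, 18:00-21:00.
Zubin free: 10:30-15:30, 19:30-21:00 (invert busy blocks within the working day).
Leo ∩ Kavya: 08:00-08:30, 13:15-13:30, 20:00-21:00.
Leo ∩ Kavya ∩ Noa: 20:00-21:00.
Leo ∩ Kavya ∩ Noa ∩ Zubin: 20:00-21:00.
No common window is at least 90 minutes long.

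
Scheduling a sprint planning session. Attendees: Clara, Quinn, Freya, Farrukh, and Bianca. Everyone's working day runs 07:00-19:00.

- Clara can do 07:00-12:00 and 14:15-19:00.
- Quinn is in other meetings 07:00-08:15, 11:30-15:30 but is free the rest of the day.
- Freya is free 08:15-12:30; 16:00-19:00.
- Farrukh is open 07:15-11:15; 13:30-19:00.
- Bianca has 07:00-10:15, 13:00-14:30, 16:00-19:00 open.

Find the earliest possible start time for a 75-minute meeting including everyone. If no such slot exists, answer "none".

08:15

Clara free: 07:00-12:00, 14:15-19:00.
Quinn free: 08:15-11:30, 15:30-19:00 (invert busy blocks within the working day).
Freya free: 08:15-12:30, 16:00-19:00.
Farrukh free: 07:15-11:15, 13:30-19:00.
Bianca free: 07:00-10:15, 13:00-14:30, 16:00-19:00.
Clara ∩ Quinn: 08:15-11:30, 15:30-19:00.
Clara ∩ Quinn ∩ Freya: 08:15-11:30, 16:00-19:00.
Clara ∩ Quinn ∩ Freya ∩ Farrukh: 08:15-11:15, 16:00-19:00.
Clara ∩ Quinn ∩ Freya ∩ Farrukh ∩ Bianca: 08:15-10:15, 16:00-19:00.
The first common window of at least 75 minutes is 08:15-10:15, so the earliest start is 08:15.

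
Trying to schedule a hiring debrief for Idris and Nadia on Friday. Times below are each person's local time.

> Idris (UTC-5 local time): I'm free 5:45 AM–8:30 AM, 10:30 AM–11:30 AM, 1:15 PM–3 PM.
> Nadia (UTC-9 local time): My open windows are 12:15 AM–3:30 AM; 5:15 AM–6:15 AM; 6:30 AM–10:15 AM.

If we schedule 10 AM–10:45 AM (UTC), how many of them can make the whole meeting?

1

Idris in UTC: 10:45-13:30, 15:30-16:30, 18:15-20:00 (add 5h to convert from UTC-5).
Nadia in UTC: 09:15-12:30, 14:15-15:15, 15:30-19:15 (add 9h to convert from UTC-9).
Nadia can make the full 10:00-10:45 slot — that's 1.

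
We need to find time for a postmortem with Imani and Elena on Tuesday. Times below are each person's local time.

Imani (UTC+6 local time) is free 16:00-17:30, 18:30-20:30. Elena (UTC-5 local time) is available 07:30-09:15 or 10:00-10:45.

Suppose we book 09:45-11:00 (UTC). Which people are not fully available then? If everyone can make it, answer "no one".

Elena, Imani

Imani in UTC: 10:00-11:30, 12:30-14:30 (subtract 6h to convert from UTC+6).
Elena in UTC: 12:30-14:15, 15:00-15:45 (add 5h to convert from UTC-5).
Imani: not fully free for 09:45-11:00. Elena: not fully free for 09:45-11:00.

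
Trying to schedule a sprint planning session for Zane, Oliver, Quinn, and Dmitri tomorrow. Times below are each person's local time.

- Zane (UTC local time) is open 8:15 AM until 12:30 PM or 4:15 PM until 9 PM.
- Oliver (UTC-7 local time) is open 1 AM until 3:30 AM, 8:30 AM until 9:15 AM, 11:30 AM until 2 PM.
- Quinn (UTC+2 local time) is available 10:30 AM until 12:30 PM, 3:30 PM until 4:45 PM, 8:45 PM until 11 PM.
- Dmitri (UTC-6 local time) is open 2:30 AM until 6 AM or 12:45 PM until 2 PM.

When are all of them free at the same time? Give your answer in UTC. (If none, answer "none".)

08:30-10:30, 18:45-20:00

Zane in UTC: 08:15-12:30, 16:15-21:00.
Oliver in UTC: 08:00-10:30, 15:30-16:15, 18:30-21:00 (add 7h to convert from UTC-7).
Quinn in UTC: 08:30-10:30, 13:30-14:45, 18:45-21:00 (subtract 2h to convert from UTC+2).
Dmitri in UTC: 08:30-12:00, 18:45-20:00 (add 6h to convert from UTC-6).
Zane ∩ Oliver: 08:15-10:30, 18:30-21:00.
Zane ∩ Oliver ∩ Quinn: 08:30-10:30, 18:45-21:00.
Zane ∩ Oliver ∩ Quinn ∩ Dmitri: 08:30-10:30, 18:45-20:00.
Those are the intersection windows.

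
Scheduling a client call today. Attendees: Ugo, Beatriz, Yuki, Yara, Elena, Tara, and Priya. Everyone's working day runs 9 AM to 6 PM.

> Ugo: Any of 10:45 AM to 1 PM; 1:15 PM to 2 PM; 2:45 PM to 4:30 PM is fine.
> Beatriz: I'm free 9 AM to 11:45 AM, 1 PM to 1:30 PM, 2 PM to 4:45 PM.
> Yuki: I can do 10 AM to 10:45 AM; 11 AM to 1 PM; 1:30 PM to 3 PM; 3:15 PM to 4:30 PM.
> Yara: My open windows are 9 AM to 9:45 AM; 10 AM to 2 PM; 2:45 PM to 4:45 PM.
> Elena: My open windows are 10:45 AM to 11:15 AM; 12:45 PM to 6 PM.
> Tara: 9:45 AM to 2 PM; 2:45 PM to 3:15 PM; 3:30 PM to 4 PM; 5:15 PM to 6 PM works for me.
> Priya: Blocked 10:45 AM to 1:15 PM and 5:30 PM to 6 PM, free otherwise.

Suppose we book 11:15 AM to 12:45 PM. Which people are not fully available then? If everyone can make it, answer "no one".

Ugo free: 10:45-13:00, 13:15-14:00, 14:45-16:30.
Beatriz free: 09:00-11:45, 13:00-13:30, 14:00-16:45.
Yuki free: 10:00-10:45, 11:00-13:00, 13:30-15:00, 15:15-16:30.
Yara free: 09:00-09:45, 10:00-14:00, 14:45-16:45.
Elena free: 10:45-11:15, 12:45-18:00.
Tara free: 09:45-14:00, 14:45-15:15, 15:30-16:00, 17:15-18:00.
Priya free: 09:00-10:45, 13:15-17:30 (invert busy blocks within the working day).
Ugo: free for 11:15-12:45. Beatriz: not fully free for 11:15-12:45. Yuki: free for 11:15-12:45. Yara: free for 11:15-12:45. Elena: not fully free for 11:15-12:45. Tara: free for 11:15-12:45. Priya: not fully free for 11:15-12:45.

Beatriz, Elena, Priya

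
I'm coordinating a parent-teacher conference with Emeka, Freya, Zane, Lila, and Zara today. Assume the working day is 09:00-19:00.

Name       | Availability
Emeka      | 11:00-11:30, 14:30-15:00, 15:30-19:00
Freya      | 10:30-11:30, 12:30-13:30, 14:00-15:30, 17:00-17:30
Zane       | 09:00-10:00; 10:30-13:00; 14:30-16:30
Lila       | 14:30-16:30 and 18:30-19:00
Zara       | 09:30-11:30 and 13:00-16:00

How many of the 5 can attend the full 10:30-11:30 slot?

Freya, Zane, and Zara can make the full 10:30-11:30 slot — that's 3.

3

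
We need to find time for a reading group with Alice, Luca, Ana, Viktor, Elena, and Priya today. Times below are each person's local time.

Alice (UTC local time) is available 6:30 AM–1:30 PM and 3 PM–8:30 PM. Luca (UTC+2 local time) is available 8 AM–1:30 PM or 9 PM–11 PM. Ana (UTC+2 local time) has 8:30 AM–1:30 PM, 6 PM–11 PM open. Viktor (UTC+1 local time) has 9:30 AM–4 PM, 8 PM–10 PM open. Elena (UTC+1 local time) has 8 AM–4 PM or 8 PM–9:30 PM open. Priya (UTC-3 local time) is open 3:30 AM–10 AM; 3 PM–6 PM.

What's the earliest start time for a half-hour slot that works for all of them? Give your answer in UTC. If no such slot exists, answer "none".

Alice in UTC: 06:30-13:30, 15:00-20:30.
Luca in UTC: 06:00-11:30, 19:00-21:00 (subtract 2h to convert from UTC+2).
Ana in UTC: 06:30-11:30, 16:00-21:00 (subtract 2h to convert from UTC+2).
Viktor in UTC: 08:30-15:00, 19:00-21:00 (subtract 1h to convert from UTC+1).
Elena in UTC: 07:00-15:00, 19:00-20:30 (subtract 1h to convert from UTC+1).
Priya in UTC: 06:30-13:00, 18:00-21:00 (add 3h to convert from UTC-3).
Alice ∩ Luca: 06:30-11:30, 19:00-20:30.
Alice ∩ Luca ∩ Ana: 06:30-11:30, 19:00-20:30.
Alice ∩ Luca ∩ Ana ∩ Viktor: 08:30-11:30, 19:00-20:30.
Alice ∩ Luca ∩ Ana ∩ Viktor ∩ Elena: 08:30-11:30, 19:00-20:30.
Alice ∩ Luca ∩ Ana ∩ Viktor ∩ Elena ∩ Priya: 08:30-11:30, 19:00-20:30.
The first common window of at least 30 minutes is 08:30-11:30, so the earliest start is 08:30.

08:30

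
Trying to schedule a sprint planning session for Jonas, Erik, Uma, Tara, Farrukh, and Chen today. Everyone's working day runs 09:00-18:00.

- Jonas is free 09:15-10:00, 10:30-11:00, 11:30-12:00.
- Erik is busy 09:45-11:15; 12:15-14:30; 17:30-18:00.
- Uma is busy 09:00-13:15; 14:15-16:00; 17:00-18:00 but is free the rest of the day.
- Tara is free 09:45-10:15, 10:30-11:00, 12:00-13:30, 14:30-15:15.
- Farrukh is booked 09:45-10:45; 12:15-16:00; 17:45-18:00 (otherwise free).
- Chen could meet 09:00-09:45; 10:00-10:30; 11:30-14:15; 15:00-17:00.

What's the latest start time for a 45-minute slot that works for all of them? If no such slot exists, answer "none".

none

Jonas free: 09:15-10:00, 10:30-11:00, 11:30-12:00.
Erik free: 09:00-09:45, 11:15-12:15, 14:30-17:30 (invert busy blocks within the working day).
Uma free: 13:15-14:15, 16:00-17:00 (invert busy blocks within the working day).
Tara free: 09:45-10:15, 10:30-11:00, 12:00-13:30, 14:30-15:15.
Farrukh free: 09:00-09:45, 10:45-12:15, 16:00-17:45 (invert busy blocks within the working day).
Chen free: 09:00-09:45, 10:00-10:30, 11:30-14:15, 15:00-17:00.
Jonas ∩ Erik: 09:15-09:45, 11:30-12:00.
Jonas ∩ Erik ∩ Uma: ∅.
Jonas ∩ Erik ∩ Uma ∩ Tara: ∅.
Jonas ∩ Erik ∩ Uma ∩ Tara ∩ Farrukh: ∅.
Jonas ∩ Erik ∩ Uma ∩ Tara ∩ Farrukh ∩ Chen: ∅.
There is no time when everyone is free.
No common window is at least 45 minutes long.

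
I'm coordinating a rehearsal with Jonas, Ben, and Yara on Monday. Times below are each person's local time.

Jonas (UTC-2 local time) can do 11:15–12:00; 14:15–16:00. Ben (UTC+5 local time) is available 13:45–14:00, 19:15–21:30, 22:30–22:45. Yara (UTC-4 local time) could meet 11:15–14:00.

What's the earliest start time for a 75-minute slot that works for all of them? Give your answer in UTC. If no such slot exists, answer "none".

none

Jonas in UTC: 13:15-14:00, 16:15-18:00 (add 2h to convert from UTC-2).
Ben in UTC: 08:45-09:00, 14:15-16:30, 17:30-17:45 (subtract 5h to convert from UTC+5).
Yara in UTC: 15:15-18:00 (add 4h to convert from UTC-4).
Jonas ∩ Ben: 16:15-16:30, 17:30-17:45.
Jonas ∩ Ben ∩ Yara: 16:15-16:30, 17:30-17:45.
No common window is at least 75 minutes long.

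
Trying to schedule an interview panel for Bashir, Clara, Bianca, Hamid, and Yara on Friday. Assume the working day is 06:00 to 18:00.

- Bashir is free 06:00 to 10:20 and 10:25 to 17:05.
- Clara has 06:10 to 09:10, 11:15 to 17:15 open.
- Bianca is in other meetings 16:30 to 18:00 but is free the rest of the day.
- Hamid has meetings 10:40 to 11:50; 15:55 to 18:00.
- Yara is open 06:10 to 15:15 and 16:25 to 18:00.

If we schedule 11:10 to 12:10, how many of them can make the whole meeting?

3

Bashir free: 06:00-10:20, 10:25-17:05.
Clara free: 06:10-09:10, 11:15-17:15.
Bianca free: 06:00-16:30 (invert busy blocks within the working day).
Hamid free: 06:00-10:40, 11:50-15:55 (invert busy blocks within the working day).
Yara free: 06:10-15:15, 16:25-18:00.
Bashir, Bianca, and Yara can make the full 11:10-12:10 slot — that's 3.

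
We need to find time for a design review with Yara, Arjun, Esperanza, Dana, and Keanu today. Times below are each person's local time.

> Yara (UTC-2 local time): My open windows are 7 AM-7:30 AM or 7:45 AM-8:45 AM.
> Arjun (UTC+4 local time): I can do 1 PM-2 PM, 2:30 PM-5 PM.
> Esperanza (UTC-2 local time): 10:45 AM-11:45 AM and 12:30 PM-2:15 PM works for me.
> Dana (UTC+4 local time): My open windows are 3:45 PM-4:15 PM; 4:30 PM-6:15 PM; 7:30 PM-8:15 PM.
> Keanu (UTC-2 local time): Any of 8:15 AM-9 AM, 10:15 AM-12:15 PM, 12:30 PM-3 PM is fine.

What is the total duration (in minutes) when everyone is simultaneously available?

Yara in UTC: 09:00-09:30, 09:45-10:45 (add 2h to convert from UTC-2).
Arjun in UTC: 09:00-10:00, 10:30-13:00 (subtract 4h to convert from UTC+4).
Esperanza in UTC: 12:45-13:45, 14:30-16:15 (add 2h to convert from UTC-2).
Dana in UTC: 11:45-12:15, 12:30-14:15, 15:30-16:15 (subtract 4h to convert from UTC+4).
Keanu in UTC: 10:15-11:00, 12:15-14:15, 14:30-17:00 (add 2h to convert from UTC-2).
Yara ∩ Arjun: 09:00-09:30, 09:45-10:00, 10:30-10:45.
Yara ∩ Arjun ∩ Esperanza: ∅.
Yara ∩ Arjun ∩ Esperanza ∩ Dana: ∅.
Yara ∩ Arjun ∩ Esperanza ∩ Dana ∩ Keanu: ∅.
There is no time when everyone is free.
There is no common window, so the total is 0 minutes.

0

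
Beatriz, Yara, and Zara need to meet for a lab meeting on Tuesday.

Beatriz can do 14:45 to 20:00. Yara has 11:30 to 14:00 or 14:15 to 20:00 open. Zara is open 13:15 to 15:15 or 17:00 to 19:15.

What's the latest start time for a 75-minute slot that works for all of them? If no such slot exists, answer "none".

Beatriz ∩ Yara: 14:45-20:00.
Beatriz ∩ Yara ∩ Zara: 14:45-15:15, 17:00-19:15.
So the common availability across everyone is 14:45-15:15, 17:00-19:15.
The last common window of at least 75 minutes is 17:00-19:15; a 75-minute meeting can start as late as 18:00 and still end by 19:15.

18:00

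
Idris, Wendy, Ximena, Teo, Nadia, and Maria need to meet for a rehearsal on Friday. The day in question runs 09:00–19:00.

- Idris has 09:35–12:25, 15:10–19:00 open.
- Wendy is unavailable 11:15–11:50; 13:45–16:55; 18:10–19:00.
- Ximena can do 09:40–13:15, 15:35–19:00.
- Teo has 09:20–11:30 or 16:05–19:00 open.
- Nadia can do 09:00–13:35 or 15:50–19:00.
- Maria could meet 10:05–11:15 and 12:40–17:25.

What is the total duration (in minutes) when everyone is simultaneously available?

100

Idris free: 09:35-12:25, 15:10-19:00.
Wendy free: 09:00-11:15, 11:50-13:45, 16:55-18:10 (invert busy blocks within the working day).
Ximena free: 09:40-13:15, 15:35-19:00.
Teo free: 09:20-11:30, 16:05-19:00.
Nadia free: 09:00-13:35, 15:50-19:00.
Maria free: 10:05-11:15, 12:40-17:25.
Idris ∩ Wendy: 09:35-11:15, 11:50-12:25, 16:55-18:10.
Idris ∩ Wendy ∩ Ximena: 09:40-11:15, 11:50-12:25, 16:55-18:10.
Idris ∩ Wendy ∩ Ximena ∩ Teo: 09:40-11:15, 16:55-18:10.
Idris ∩ Wendy ∩ Ximena ∩ Teo ∩ Nadia: 09:40-11:15, 16:55-18:10.
Idris ∩ Wendy ∩ Ximena ∩ Teo ∩ Nadia ∩ Maria: 10:05-11:15, 16:55-17:25.
Summing the common windows: 70 + 30 = 100 minutes.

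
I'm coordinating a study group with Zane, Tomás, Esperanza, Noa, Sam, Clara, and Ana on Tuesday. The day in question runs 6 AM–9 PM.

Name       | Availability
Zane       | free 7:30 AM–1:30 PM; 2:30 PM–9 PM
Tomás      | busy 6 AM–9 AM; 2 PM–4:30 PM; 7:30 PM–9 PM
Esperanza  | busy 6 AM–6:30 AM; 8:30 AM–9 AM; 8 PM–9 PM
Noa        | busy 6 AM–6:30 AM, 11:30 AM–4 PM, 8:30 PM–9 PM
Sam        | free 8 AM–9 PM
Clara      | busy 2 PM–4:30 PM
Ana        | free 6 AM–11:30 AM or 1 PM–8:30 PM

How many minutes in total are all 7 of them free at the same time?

330

Zane free: 07:30-13:30, 14:30-21:00.
Tomás free: 09:00-14:00, 16:30-19:30 (invert busy blocks within the working day).
Esperanza free: 06:30-08:30, 09:00-20:00 (invert busy blocks within the working day).
Noa free: 06:30-11:30, 16:00-20:30 (invert busy blocks within the working day).
Sam free: 08:00-21:00.
Clara free: 06:00-14:00, 16:30-21:00 (invert busy blocks within the working day).
Ana free: 06:00-11:30, 13:00-20:30.
Zane ∩ Tomás: 09:00-13:30, 16:30-19:30.
Zane ∩ Tomás ∩ Esperanza: 09:00-13:30, 16:30-19:30.
Zane ∩ Tomás ∩ Esperanza ∩ Noa: 09:00-11:30, 16:30-19:30.
Zane ∩ Tomás ∩ Esperanza ∩ Noa ∩ Sam: 09:00-11:30, 16:30-19:30.
Zane ∩ Tomás ∩ Esperanza ∩ Noa ∩ Sam ∩ Clara: 09:00-11:30, 16:30-19:30.
Zane ∩ Tomás ∩ Esperanza ∩ Noa ∩ Sam ∩ Clara ∩ Ana: 09:00-11:30, 16:30-19:30.
Summing the common windows: 150 + 180 = 330 minutes.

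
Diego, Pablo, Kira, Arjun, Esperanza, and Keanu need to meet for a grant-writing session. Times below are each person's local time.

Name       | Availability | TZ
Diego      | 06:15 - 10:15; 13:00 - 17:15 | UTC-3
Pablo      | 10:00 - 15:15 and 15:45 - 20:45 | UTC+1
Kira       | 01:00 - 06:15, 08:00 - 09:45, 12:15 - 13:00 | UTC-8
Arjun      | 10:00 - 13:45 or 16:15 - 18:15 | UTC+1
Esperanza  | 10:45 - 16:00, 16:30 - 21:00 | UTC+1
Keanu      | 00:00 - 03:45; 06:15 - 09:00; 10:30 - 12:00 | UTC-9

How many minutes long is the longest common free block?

Diego in UTC: 09:15-13:15, 16:00-20:15 (add 3h to convert from UTC-3).
Pablo in UTC: 09:00-14:15, 14:45-19:45 (subtract 1h to convert from UTC+1).
Kira in UTC: 09:00-14:15, 16:00-17:45, 20:15-21:00 (add 8h to convert from UTC-8).
Arjun in UTC: 09:00-12:45, 15:15-17:15 (subtract 1h to convert from UTC+1).
Esperanza in UTC: 09:45-15:00, 15:30-20:00 (subtract 1h to convert from UTC+1).
Keanu in UTC: 09:00-12:45, 15:15-18:00, 19:30-21:00 (add 9h to convert from UTC-9).
Diego ∩ Pablo: 09:15-13:15, 16:00-19:45.
Diego ∩ Pablo ∩ Kira: 09:15-13:15, 16:00-17:45.
Diego ∩ Pablo ∩ Kira ∩ Arjun: 09:15-12:45, 16:00-17:15.
Diego ∩ Pablo ∩ Kira ∩ Arjun ∩ Esperanza: 09:45-12:45, 16:00-17:15.
Diego ∩ Pablo ∩ Kira ∩ Arjun ∩ Esperanza ∩ Keanu: 09:45-12:45, 16:00-17:15.
So the common availability across everyone is 09:45-12:45, 16:00-17:15.
The longest is 09:45-12:45 at 180 minutes.

180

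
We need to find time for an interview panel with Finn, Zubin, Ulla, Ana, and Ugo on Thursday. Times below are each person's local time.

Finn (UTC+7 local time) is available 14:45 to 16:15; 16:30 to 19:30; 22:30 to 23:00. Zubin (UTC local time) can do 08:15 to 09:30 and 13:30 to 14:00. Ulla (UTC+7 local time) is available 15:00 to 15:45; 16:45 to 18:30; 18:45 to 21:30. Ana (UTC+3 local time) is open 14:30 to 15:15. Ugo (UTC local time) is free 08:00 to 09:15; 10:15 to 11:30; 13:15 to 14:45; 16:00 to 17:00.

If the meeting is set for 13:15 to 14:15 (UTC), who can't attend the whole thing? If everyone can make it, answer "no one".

Ana, Finn, Zubin

Finn in UTC: 07:45-09:15, 09:30-12:30, 15:30-16:00 (subtract 7h to convert from UTC+7).
Zubin in UTC: 08:15-09:30, 13:30-14:00.
Ulla in UTC: 08:00-08:45, 09:45-11:30, 11:45-14:30 (subtract 7h to convert from UTC+7).
Ana in UTC: 11:30-12:15 (subtract 3h to convert from UTC+3).
Ugo in UTC: 08:00-09:15, 10:15-11:30, 13:15-14:45, 16:00-17:00.
Finn: not fully free for 13:15-14:15. Zubin: not fully free for 13:15-14:15. Ulla: free for 13:15-14:15. Ana: not fully free for 13:15-14:15. Ugo: free for 13:15-14:15.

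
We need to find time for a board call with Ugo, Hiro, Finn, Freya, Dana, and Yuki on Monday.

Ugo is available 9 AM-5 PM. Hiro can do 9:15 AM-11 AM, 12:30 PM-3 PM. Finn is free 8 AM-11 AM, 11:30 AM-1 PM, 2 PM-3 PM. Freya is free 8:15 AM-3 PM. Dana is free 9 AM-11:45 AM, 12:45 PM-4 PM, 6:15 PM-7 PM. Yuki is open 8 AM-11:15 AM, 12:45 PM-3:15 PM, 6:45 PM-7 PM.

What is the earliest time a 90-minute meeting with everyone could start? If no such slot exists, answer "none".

Ugo ∩ Hiro: 09:15-11:00, 12:30-15:00.
Ugo ∩ Hiro ∩ Finn: 09:15-11:00, 12:30-13:00, 14:00-15:00.
Ugo ∩ Hiro ∩ Finn ∩ Freya: 09:15-11:00, 12:30-13:00, 14:00-15:00.
Ugo ∩ Hiro ∩ Finn ∩ Freya ∩ Dana: 09:15-11:00, 12:45-13:00, 14:00-15:00.
Ugo ∩ Hiro ∩ Finn ∩ Freya ∩ Dana ∩ Yuki: 09:15-11:00, 12:45-13:00, 14:00-15:00.
So the common availability across everyone is 09:15-11:00, 12:45-13:00, 14:00-15:00.
The first common window of at least 90 minutes is 09:15-11:00, so the earliest start is 09:15.

09:15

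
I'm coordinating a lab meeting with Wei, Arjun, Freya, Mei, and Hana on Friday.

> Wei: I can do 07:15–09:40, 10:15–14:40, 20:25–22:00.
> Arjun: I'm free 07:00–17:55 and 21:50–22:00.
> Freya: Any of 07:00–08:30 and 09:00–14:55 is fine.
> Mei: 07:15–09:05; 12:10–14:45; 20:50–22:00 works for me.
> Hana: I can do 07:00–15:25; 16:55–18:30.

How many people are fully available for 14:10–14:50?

3

Arjun, Freya, and Hana can make the full 14:10-14:50 slot — that's 3.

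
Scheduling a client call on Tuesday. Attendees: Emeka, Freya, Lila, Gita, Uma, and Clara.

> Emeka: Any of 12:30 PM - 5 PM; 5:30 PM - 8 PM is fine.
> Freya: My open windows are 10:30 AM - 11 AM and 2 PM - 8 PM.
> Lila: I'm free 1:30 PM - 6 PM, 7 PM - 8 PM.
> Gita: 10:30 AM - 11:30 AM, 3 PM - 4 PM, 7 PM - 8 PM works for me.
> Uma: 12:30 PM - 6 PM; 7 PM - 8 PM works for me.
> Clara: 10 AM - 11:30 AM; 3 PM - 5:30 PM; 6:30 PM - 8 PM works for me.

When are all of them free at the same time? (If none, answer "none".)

Emeka ∩ Freya: 14:00-17:00, 17:30-20:00.
Emeka ∩ Freya ∩ Lila: 14:00-17:00, 17:30-18:00, 19:00-20:00.
Emeka ∩ Freya ∩ Lila ∩ Gita: 15:00-16:00, 19:00-20:00.
Emeka ∩ Freya ∩ Lila ∩ Gita ∩ Uma: 15:00-16:00, 19:00-20:00.
Emeka ∩ Freya ∩ Lila ∩ Gita ∩ Uma ∩ Clara: 15:00-16:00, 19:00-20:00.

15:00-16:00, 19:00-20:00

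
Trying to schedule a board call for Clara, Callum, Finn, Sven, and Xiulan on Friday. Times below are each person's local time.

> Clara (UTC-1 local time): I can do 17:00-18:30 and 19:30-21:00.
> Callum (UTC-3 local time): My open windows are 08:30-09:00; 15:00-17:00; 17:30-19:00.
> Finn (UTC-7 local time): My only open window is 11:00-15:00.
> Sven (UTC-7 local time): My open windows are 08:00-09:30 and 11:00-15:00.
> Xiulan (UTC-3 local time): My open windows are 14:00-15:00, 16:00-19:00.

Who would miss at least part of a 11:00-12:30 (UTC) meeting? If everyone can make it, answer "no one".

Clara in UTC: 18:00-19:30, 20:30-22:00 (add 1h to convert from UTC-1).
Callum in UTC: 11:30-12:00, 18:00-20:00, 20:30-22:00 (add 3h to convert from UTC-3).
Finn in UTC: 18:00-22:00 (add 7h to convert from UTC-7).
Sven in UTC: 15:00-16:30, 18:00-22:00 (add 7h to convert from UTC-7).
Xiulan in UTC: 17:00-18:00, 19:00-22:00 (add 3h to convert from UTC-3).
Clara: not fully free for 11:00-12:30. Callum: not fully free for 11:00-12:30. Finn: not fully free for 11:00-12:30. Sven: not fully free for 11:00-12:30. Xiulan: not fully free for 11:00-12:30.

Callum, Clara, Finn, Sven, Xiulan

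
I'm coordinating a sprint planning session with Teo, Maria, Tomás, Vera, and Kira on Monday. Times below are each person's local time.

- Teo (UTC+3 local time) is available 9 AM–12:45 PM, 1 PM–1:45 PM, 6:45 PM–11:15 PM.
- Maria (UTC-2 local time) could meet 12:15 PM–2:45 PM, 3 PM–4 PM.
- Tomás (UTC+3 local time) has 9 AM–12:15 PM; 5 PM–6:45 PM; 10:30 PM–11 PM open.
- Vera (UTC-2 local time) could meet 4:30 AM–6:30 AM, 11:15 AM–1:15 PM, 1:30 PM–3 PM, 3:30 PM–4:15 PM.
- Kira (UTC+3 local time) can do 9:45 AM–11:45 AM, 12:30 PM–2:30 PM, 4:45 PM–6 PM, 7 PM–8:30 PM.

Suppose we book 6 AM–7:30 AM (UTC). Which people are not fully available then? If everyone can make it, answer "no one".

Kira, Maria, Vera

Teo in UTC: 06:00-09:45, 10:00-10:45, 15:45-20:15 (subtract 3h to convert from UTC+3).
Maria in UTC: 14:15-16:45, 17:00-18:00 (add 2h to convert from UTC-2).
Tomás in UTC: 06:00-09:15, 14:00-15:45, 19:30-20:00 (subtract 3h to convert from UTC+3).
Vera in UTC: 06:30-08:30, 13:15-15:15, 15:30-17:00, 17:30-18:15 (add 2h to convert from UTC-2).
Kira in UTC: 06:45-08:45, 09:30-11:30, 13:45-15:00, 16:00-17:30 (subtract 3h to convert from UTC+3).
Teo: free for 06:00-07:30. Maria: not fully free for 06:00-07:30. Tomás: free for 06:00-07:30. Vera: not fully free for 06:00-07:30. Kira: not fully free for 06:00-07:30.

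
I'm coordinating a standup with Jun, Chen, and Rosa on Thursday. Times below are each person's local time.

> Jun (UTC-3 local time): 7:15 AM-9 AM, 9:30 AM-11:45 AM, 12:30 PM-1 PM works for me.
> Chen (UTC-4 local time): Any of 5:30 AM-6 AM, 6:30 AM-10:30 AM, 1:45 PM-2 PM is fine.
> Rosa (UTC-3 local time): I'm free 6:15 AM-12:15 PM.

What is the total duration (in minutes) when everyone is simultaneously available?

210

Jun in UTC: 10:15-12:00, 12:30-14:45, 15:30-16:00 (add 3h to convert from UTC-3).
Chen in UTC: 09:30-10:00, 10:30-14:30, 17:45-18:00 (add 4h to convert from UTC-4).
Rosa in UTC: 09:15-15:15 (add 3h to convert from UTC-3).
Jun ∩ Chen: 10:30-12:00, 12:30-14:30.
Jun ∩ Chen ∩ Rosa: 10:30-12:00, 12:30-14:30.
Summing the common windows: 90 + 120 = 210 minutes.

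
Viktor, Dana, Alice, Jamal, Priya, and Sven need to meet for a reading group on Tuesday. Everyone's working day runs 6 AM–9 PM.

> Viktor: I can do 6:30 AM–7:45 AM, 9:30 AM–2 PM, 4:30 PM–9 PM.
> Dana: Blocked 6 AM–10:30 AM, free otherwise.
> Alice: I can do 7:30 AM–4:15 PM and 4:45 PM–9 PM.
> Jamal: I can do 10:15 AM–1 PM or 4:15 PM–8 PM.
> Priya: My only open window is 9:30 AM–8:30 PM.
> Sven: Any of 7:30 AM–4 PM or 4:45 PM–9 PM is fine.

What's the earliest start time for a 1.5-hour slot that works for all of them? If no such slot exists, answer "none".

10:30

Viktor free: 06:30-07:45, 09:30-14:00, 16:30-21:00.
Dana free: 10:30-21:00 (invert busy blocks within the working day).
Alice free: 07:30-16:15, 16:45-21:00.
Jamal free: 10:15-13:00, 16:15-20:00.
Priya free: 09:30-20:30.
Sven free: 07:30-16:00, 16:45-21:00.
Viktor ∩ Dana: 10:30-14:00, 16:30-21:00.
Viktor ∩ Dana ∩ Alice: 10:30-14:00, 16:45-21:00.
Viktor ∩ Dana ∩ Alice ∩ Jamal: 10:30-13:00, 16:45-20:00.
Viktor ∩ Dana ∩ Alice ∩ Jamal ∩ Priya: 10:30-13:00, 16:45-20:00.
Viktor ∩ Dana ∩ Alice ∩ Jamal ∩ Priya ∩ Sven: 10:30-13:00, 16:45-20:00.
The first common window of at least 90 minutes is 10:30-13:00, so the earliest start is 10:30.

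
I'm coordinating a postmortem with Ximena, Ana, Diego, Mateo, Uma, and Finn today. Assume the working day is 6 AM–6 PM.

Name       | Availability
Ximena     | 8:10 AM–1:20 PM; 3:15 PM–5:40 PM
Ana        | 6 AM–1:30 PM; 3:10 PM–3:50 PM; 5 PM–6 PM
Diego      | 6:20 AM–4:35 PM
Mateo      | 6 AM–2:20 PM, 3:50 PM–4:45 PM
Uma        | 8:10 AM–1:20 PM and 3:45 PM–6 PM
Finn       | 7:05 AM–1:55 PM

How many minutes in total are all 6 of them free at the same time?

Ximena ∩ Ana: 08:10-13:20, 15:15-15:50, 17:00-17:40.
Ximena ∩ Ana ∩ Diego: 08:10-13:20, 15:15-15:50.
Ximena ∩ Ana ∩ Diego ∩ Mateo: 08:10-13:20.
Ximena ∩ Ana ∩ Diego ∩ Mateo ∩ Uma: 08:10-13:20.
Ximena ∩ Ana ∩ Diego ∩ Mateo ∩ Uma ∩ Finn: 08:10-13:20.
That's a single block of 310 minutes.

310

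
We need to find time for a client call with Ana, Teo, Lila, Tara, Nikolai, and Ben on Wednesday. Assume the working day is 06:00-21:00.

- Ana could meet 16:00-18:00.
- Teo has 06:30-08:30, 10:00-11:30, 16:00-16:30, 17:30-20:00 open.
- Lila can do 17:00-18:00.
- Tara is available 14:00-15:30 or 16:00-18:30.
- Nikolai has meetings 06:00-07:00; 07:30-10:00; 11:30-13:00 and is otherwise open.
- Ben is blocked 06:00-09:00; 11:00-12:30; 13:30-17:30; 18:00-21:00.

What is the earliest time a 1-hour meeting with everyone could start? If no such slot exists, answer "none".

none

Ana free: 16:00-18:00.
Teo free: 06:30-08:30, 10:00-11:30, 16:00-16:30, 17:30-20:00.
Lila free: 17:00-18:00.
Tara free: 14:00-15:30, 16:00-18:30.
Nikolai free: 07:00-07:30, 10:00-11:30, 13:00-21:00 (invert busy blocks within the working day).
Ben free: 09:00-11:00, 12:30-13:30, 17:30-18:00 (invert busy blocks within the working day).
Ana ∩ Teo: 16:00-16:30, 17:30-18:00.
Ana ∩ Teo ∩ Lila: 17:30-18:00.
Ana ∩ Teo ∩ Lila ∩ Tara: 17:30-18:00.
Ana ∩ Teo ∩ Lila ∩ Tara ∩ Nikolai: 17:30-18:00.
Ana ∩ Teo ∩ Lila ∩ Tara ∩ Nikolai ∩ Ben: 17:30-18:00.
No common window is at least 60 minutes long.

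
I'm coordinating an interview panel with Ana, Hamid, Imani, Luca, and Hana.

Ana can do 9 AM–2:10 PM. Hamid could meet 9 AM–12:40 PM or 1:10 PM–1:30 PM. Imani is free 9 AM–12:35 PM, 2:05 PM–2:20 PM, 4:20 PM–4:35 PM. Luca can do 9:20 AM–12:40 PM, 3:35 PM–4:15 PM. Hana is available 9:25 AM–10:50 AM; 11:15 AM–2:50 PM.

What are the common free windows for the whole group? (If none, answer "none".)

09:25-10:50, 11:15-12:35

Ana ∩ Hamid: 09:00-12:40, 13:10-13:30.
Ana ∩ Hamid ∩ Imani: 09:00-12:35.
Ana ∩ Hamid ∩ Imani ∩ Luca: 09:20-12:35.
Ana ∩ Hamid ∩ Imani ∩ Luca ∩ Hana: 09:25-10:50, 11:15-12:35.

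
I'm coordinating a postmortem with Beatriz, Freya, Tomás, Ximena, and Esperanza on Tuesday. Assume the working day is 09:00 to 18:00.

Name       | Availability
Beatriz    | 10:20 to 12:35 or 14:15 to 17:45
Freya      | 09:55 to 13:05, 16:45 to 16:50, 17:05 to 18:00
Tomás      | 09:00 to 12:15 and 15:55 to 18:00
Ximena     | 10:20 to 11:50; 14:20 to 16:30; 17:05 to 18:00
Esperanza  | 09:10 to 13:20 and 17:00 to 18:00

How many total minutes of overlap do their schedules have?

Beatriz ∩ Freya: 10:20-12:35, 16:45-16:50, 17:05-17:45.
Beatriz ∩ Freya ∩ Tomás: 10:20-12:15, 16:45-16:50, 17:05-17:45.
Beatriz ∩ Freya ∩ Tomás ∩ Ximena: 10:20-11:50, 17:05-17:45.
Beatriz ∩ Freya ∩ Tomás ∩ Ximena ∩ Esperanza: 10:20-11:50, 17:05-17:45.
Those are the intersection windows.
Summing the common windows: 90 + 40 = 130 minutes.

130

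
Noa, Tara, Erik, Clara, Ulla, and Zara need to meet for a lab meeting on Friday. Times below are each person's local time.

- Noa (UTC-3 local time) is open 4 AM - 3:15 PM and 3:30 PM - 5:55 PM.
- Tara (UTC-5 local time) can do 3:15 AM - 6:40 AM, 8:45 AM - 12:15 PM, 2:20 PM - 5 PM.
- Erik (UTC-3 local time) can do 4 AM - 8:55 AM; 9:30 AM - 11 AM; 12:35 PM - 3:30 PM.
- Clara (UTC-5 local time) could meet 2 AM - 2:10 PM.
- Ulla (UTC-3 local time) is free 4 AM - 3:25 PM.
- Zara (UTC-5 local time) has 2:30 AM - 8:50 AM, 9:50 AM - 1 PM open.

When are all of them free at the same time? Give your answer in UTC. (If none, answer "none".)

08:15-11:40, 13:45-13:50, 15:35-17:15

Noa in UTC: 07:00-18:15, 18:30-20:55 (add 3h to convert from UTC-3).
Tara in UTC: 08:15-11:40, 13:45-17:15, 19:20-22:00 (add 5h to convert from UTC-5).
Erik in UTC: 07:00-11:55, 12:30-14:00, 15:35-18:30 (add 3h to convert from UTC-3).
Clara in UTC: 07:00-19:10 (add 5h to convert from UTC-5).
Ulla in UTC: 07:00-18:25 (add 3h to convert from UTC-3).
Zara in UTC: 07:30-13:50, 14:50-18:00 (add 5h to convert from UTC-5).
Noa ∩ Tara: 08:15-11:40, 13:45-17:15, 19:20-20:55.
Noa ∩ Tara ∩ Erik: 08:15-11:40, 13:45-14:00, 15:35-17:15.
Noa ∩ Tara ∩ Erik ∩ Clara: 08:15-11:40, 13:45-14:00, 15:35-17:15.
Noa ∩ Tara ∩ Erik ∩ Clara ∩ Ulla: 08:15-11:40, 13:45-14:00, 15:35-17:15.
Noa ∩ Tara ∩ Erik ∩ Clara ∩ Ulla ∩ Zara: 08:15-11:40, 13:45-13:50, 15:35-17:15.
So the common availability across everyone is 08:15-11:40, 13:45-13:50, 15:35-17:15.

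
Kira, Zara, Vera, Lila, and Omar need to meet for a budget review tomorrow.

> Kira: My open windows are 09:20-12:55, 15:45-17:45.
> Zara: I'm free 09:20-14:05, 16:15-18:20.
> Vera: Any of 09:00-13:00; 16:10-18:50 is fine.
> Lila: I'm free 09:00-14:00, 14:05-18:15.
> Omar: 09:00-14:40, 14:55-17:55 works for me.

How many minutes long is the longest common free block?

215

Kira ∩ Zara: 09:20-12:55, 16:15-17:45.
Kira ∩ Zara ∩ Vera: 09:20-12:55, 16:15-17:45.
Kira ∩ Zara ∩ Vera ∩ Lila: 09:20-12:55, 16:15-17:45.
Kira ∩ Zara ∩ Vera ∩ Lila ∩ Omar: 09:20-12:55, 16:15-17:45.
The longest is 09:20-12:55 at 215 minutes.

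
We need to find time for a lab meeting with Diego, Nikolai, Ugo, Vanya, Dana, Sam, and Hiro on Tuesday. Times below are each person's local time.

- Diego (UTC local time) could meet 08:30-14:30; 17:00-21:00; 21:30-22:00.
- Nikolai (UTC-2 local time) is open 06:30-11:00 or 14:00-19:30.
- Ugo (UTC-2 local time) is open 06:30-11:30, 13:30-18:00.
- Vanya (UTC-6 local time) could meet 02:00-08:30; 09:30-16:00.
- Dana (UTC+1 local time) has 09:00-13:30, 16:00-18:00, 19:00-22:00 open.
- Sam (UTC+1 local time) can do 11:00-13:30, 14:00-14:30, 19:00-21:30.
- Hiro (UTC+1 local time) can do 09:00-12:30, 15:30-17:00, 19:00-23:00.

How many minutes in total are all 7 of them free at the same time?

Diego in UTC: 08:30-14:30, 17:00-21:00, 21:30-22:00.
Nikolai in UTC: 08:30-13:00, 16:00-21:30 (add 2h to convert from UTC-2).
Ugo in UTC: 08:30-13:30, 15:30-20:00 (add 2h to convert from UTC-2).
Vanya in UTC: 08:00-14:30, 15:30-22:00 (add 6h to convert from UTC-6).
Dana in UTC: 08:00-12:30, 15:00-17:00, 18:00-21:00 (subtract 1h to convert from UTC+1).
Sam in UTC: 10:00-12:30, 13:00-13:30, 18:00-20:30 (subtract 1h to convert from UTC+1).
Hiro in UTC: 08:00-11:30, 14:30-16:00, 18:00-22:00 (subtract 1h to convert from UTC+1).
Diego ∩ Nikolai: 08:30-13:00, 17:00-21:00.
Diego ∩ Nikolai ∩ Ugo: 08:30-13:00, 17:00-20:00.
Diego ∩ Nikolai ∩ Ugo ∩ Vanya: 08:30-13:00, 17:00-20:00.
Diego ∩ Nikolai ∩ Ugo ∩ Vanya ∩ Dana: 08:30-12:30, 18:00-20:00.
Diego ∩ Nikolai ∩ Ugo ∩ Vanya ∩ Dana ∩ Sam: 10:00-12:30, 18:00-20:00.
Diego ∩ Nikolai ∩ Ugo ∩ Vanya ∩ Dana ∩ Sam ∩ Hiro: 10:00-11:30, 18:00-20:00.
Those are the intersection windows.
Summing the common windows: 90 + 120 = 210 minutes.

210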